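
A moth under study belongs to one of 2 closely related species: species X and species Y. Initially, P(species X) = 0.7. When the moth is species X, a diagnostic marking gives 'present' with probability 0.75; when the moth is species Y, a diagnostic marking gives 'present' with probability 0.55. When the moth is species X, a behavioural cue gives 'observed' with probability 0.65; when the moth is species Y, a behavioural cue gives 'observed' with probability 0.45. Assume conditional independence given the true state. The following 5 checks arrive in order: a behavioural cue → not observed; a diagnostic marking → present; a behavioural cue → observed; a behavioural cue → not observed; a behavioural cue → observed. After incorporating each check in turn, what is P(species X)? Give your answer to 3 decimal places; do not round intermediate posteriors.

After a behavioural cue='not observed': P(species X) = 0.35·0.7000 / (0.35·0.7000 + 0.55·0.3000) ≈ 0.5976
After a diagnostic marking='present': P(species X) = 0.75·0.5976 / (0.75·0.5976 + 0.55·0.4024) ≈ 0.6694
After a behavioural cue='observed': P(species X) = 0.65·0.6694 / (0.65·0.6694 + 0.45·0.3306) ≈ 0.7452
After a behavioural cue='not observed': P(species X) = 0.35·0.7452 / (0.35·0.7452 + 0.55·0.2548) ≈ 0.6505
After a behavioural cue='observed': P(species X) = 0.65·0.6505 / (0.65·0.6505 + 0.45·0.3495) ≈ 0.7289

0.729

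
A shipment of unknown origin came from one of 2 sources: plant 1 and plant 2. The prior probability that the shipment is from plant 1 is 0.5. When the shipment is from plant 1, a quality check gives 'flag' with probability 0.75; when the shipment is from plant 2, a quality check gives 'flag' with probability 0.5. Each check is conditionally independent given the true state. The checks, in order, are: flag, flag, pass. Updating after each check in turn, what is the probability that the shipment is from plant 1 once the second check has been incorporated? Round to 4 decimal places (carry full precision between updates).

After 'flag': P(plant 1) = 0.75·0.5000 / (0.75·0.5000 + 0.5·0.5000) ≈ 0.6000
After 'flag': P(plant 1) = 0.75·0.6000 / (0.75·0.6000 + 0.5·0.4000) ≈ 0.6923

0.6923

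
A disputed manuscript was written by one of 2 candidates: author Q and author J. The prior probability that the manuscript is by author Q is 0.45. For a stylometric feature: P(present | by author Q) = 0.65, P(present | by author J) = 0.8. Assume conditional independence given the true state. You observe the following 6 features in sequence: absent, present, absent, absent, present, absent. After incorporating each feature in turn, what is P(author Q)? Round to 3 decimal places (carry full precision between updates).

0.835

After 'absent': P(author Q) = 0.35·0.4500 / (0.35·0.4500 + 0.2·0.5500) ≈ 0.5888
After 'present': P(author Q) = 0.65·0.5888 / (0.65·0.5888 + 0.8·0.4112) ≈ 0.5378
After 'absent': P(author Q) = 0.35·0.5378 / (0.35·0.5378 + 0.2·0.4622) ≈ 0.6706
After 'absent': P(author Q) = 0.35·0.6706 / (0.35·0.6706 + 0.2·0.3294) ≈ 0.7808
After 'present': P(author Q) = 0.65·0.7808 / (0.65·0.7808 + 0.8·0.2192) ≈ 0.7432
After 'absent': P(author Q) = 0.35·0.7432 / (0.35·0.7432 + 0.2·0.2568) ≈ 0.8351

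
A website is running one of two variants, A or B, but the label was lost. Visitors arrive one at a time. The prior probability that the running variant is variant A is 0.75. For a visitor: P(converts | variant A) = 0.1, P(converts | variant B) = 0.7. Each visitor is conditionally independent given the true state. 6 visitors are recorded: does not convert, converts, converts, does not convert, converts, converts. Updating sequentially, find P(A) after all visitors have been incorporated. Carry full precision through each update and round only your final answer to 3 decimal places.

Each posterior becomes the prior for the next update.
After 'does not convert': P(A) = 0.9·0.7500 / (0.9·0.7500 + 0.3·0.2500) ≈ 0.9000
After 'converts': P(A) = 0.1·0.9000 / (0.1·0.9000 + 0.7·0.1000) ≈ 0.5625
After 'converts': P(A) = 0.1·0.5625 / (0.1·0.5625 + 0.7·0.4375) ≈ 0.1552
After 'does not convert': P(A) = 0.9·0.1552 / (0.9·0.1552 + 0.3·0.8448) ≈ 0.3553
After 'converts': P(A) = 0.1·0.3553 / (0.1·0.3553 + 0.7·0.6447) ≈ 0.0730
After 'converts': P(A) = 0.1·0.0730 / (0.1·0.0730 + 0.7·0.9270) ≈ 0.0111

0.011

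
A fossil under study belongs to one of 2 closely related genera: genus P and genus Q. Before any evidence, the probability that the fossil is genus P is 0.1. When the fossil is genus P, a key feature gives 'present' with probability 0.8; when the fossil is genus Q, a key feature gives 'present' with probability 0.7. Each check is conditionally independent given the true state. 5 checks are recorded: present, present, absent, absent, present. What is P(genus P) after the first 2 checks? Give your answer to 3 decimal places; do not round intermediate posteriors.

0.127

After 'present': P(genus P) = 0.8·0.1000 / (0.8·0.1000 + 0.7·0.9000) ≈ 0.1127
After 'present': P(genus P) = 0.8·0.1127 / (0.8·0.1127 + 0.7·0.8873) ≈ 0.1267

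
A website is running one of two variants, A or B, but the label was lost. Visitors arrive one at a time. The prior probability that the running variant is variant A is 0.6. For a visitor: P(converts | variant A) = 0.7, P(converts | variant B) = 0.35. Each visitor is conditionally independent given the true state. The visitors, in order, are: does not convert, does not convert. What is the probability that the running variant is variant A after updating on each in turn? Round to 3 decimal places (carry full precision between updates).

After 'does not convert': P(A) = 0.3·0.6000 / (0.3·0.6000 + 0.65·0.4000) ≈ 0.4091
After 'does not convert': P(A) = 0.3·0.4091 / (0.3·0.4091 + 0.65·0.5909) ≈ 0.2422

0.242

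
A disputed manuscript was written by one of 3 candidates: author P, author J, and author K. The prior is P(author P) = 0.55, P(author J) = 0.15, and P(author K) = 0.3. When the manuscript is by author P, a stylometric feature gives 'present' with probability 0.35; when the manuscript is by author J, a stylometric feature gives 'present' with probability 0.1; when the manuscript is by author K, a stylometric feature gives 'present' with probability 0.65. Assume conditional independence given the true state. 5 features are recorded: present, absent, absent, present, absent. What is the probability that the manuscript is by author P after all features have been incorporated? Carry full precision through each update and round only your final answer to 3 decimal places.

After 'present': normaliser = 0.35·0.5500 + 0.1·0.1500 + 0.65·0.3000; P(author P) ≈ 0.4783, P(author J) ≈ 0.0373, P(author K) ≈ 0.4845
After 'absent': normaliser = 0.65·0.4783 + 0.9·0.0373 + 0.35·0.4845; P(author P) ≈ 0.6048, P(author J) ≈ 0.0653, P(author K) ≈ 0.3299
After 'absent': normaliser = 0.65·0.6048 + 0.9·0.0653 + 0.35·0.3299; P(author P) ≈ 0.6930, P(author J) ≈ 0.1035, P(author K) ≈ 0.2035
After 'present': normaliser = 0.35·0.6930 + 0.1·0.1035 + 0.65·0.2035; P(author P) ≈ 0.6297, P(author J) ≈ 0.0269, P(author K) ≈ 0.3435
After 'absent': normaliser = 0.65·0.6297 + 0.9·0.0269 + 0.35·0.3435; P(author P) ≈ 0.7392, P(author J) ≈ 0.0437, P(author K) ≈ 0.2171

0.739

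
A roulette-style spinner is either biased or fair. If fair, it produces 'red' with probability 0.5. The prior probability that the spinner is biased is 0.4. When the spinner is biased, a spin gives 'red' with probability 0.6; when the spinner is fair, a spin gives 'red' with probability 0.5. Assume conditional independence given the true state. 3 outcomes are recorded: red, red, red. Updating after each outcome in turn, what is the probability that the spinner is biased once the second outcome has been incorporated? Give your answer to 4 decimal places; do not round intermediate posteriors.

0.4898

Each posterior becomes the prior for the next update.
After 'red': P(biased) = 0.6·0.4000 / (0.6·0.4000 + 0.5·0.6000) ≈ 0.4444
After 'red': P(biased) = 0.6·0.4444 / (0.6·0.4444 + 0.5·0.5556) ≈ 0.4898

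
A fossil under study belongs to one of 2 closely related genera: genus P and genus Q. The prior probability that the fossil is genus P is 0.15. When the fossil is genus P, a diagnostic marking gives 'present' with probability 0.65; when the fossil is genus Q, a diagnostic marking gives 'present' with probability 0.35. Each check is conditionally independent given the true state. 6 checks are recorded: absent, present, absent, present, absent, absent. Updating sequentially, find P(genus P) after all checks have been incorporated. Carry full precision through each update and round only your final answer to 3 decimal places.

0.049

Apply Bayes' rule sequentially, carrying P(genus P) forward.
After 'absent': P(genus P) = 0.35·0.1500 / (0.35·0.1500 + 0.65·0.8500) ≈ 0.0868
After 'present': P(genus P) = 0.65·0.0868 / (0.65·0.0868 + 0.35·0.9132) ≈ 0.1500
After 'absent': P(genus P) = 0.35·0.1500 / (0.35·0.1500 + 0.65·0.8500) ≈ 0.0868
After 'present': P(genus P) = 0.65·0.0868 / (0.65·0.0868 + 0.35·0.9132) ≈ 0.1500
After 'absent': P(genus P) = 0.35·0.1500 / (0.35·0.1500 + 0.65·0.8500) ≈ 0.0868
After 'absent': P(genus P) = 0.35·0.0868 / (0.35·0.0868 + 0.65·0.9132) ≈ 0.0487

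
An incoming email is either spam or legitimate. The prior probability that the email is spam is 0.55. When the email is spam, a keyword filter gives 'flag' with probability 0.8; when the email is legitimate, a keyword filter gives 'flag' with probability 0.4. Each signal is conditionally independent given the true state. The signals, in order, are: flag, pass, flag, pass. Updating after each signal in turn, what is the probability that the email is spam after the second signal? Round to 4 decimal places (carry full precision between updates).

0.4490

After 'flag': P(spam) = 0.8·0.5500 / (0.8·0.5500 + 0.4·0.4500) ≈ 0.7097
After 'pass': P(spam) = 0.2·0.7097 / (0.2·0.7097 + 0.6·0.2903) ≈ 0.4490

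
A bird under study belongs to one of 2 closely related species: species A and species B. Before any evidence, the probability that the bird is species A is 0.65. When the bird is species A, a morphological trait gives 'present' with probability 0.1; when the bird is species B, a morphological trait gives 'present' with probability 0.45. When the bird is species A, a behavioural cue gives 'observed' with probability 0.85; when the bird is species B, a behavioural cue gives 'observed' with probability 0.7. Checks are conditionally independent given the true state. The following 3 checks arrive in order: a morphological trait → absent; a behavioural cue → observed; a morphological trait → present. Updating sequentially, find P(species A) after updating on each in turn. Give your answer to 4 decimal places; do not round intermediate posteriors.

0.4506

After a morphological trait='absent': P(species A) = 0.9·0.6500 / (0.9·0.6500 + 0.55·0.3500) ≈ 0.7524
After a behavioural cue='observed': P(species A) = 0.85·0.7524 / (0.85·0.7524 + 0.7·0.2476) ≈ 0.7868
After a morphological trait='present': P(species A) = 0.1·0.7868 / (0.1·0.7868 + 0.45·0.2132) ≈ 0.4506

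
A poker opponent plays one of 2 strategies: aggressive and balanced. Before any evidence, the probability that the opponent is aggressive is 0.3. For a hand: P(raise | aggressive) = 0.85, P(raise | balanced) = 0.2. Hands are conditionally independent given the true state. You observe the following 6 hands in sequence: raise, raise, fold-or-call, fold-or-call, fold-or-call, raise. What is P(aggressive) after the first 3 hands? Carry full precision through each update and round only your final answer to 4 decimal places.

0.5921

After 'raise': P(aggressive) = 0.85·0.3000 / (0.85·0.3000 + 0.2·0.7000) ≈ 0.6456
After 'raise': P(aggressive) = 0.85·0.6456 / (0.85·0.6456 + 0.2·0.3544) ≈ 0.8856
After 'fold-or-call': P(aggressive) = 0.15·0.8856 / (0.15·0.8856 + 0.8·0.1144) ≈ 0.5921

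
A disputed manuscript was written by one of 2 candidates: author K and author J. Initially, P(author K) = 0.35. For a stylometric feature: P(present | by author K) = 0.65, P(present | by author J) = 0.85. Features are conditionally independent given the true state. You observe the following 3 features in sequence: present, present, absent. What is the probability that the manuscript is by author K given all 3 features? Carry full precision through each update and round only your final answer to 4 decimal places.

0.4235

After 'present': P(author K) = 0.65·0.3500 / (0.65·0.3500 + 0.85·0.6500) ≈ 0.2917
After 'present': P(author K) = 0.65·0.2917 / (0.65·0.2917 + 0.85·0.7083) ≈ 0.2395
After 'absent': P(author K) = 0.35·0.2395 / (0.35·0.2395 + 0.15·0.7605) ≈ 0.4235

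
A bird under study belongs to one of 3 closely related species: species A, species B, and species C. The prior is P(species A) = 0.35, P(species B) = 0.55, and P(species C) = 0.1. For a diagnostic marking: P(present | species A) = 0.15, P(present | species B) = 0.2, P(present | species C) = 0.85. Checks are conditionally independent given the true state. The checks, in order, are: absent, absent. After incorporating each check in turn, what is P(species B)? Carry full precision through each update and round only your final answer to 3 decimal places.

After 'absent': normaliser = 0.85·0.3500 + 0.8·0.5500 + 0.15·0.1000; P(species A) ≈ 0.3953, P(species B) ≈ 0.5847, P(species C) ≈ 0.0199
After 'absent': normaliser = 0.85·0.3953 + 0.8·0.5847 + 0.15·0.0199; P(species A) ≈ 0.4165, P(species B) ≈ 0.5798, P(species C) ≈ 0.0037

0.580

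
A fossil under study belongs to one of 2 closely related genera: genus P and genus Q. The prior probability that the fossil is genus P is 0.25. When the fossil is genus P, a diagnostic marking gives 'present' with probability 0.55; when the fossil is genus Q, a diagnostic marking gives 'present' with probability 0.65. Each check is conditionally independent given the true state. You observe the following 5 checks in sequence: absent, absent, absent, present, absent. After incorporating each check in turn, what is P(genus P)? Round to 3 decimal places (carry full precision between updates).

0.435

Apply Bayes' rule sequentially, carrying P(genus P) forward.
After 'absent': P(genus P) = 0.45·0.2500 / (0.45·0.2500 + 0.35·0.7500) ≈ 0.3000
After 'absent': P(genus P) = 0.45·0.3000 / (0.45·0.3000 + 0.35·0.7000) ≈ 0.3553
After 'absent': P(genus P) = 0.45·0.3553 / (0.45·0.3553 + 0.35·0.6447) ≈ 0.4147
After 'present': P(genus P) = 0.55·0.4147 / (0.55·0.4147 + 0.65·0.5853) ≈ 0.3748
After 'absent': P(genus P) = 0.45·0.3748 / (0.45·0.3748 + 0.35·0.6252) ≈ 0.4353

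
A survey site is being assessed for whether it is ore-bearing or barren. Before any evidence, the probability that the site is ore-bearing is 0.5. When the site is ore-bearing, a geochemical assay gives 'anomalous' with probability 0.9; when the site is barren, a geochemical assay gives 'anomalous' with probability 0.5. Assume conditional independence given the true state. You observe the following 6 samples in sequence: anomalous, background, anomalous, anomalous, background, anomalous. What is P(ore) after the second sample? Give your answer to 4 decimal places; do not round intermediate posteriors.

Apply Bayes' rule sequentially, carrying P(ore) forward.
After 'anomalous': P(ore) = 0.9·0.5000 / (0.9·0.5000 + 0.5·0.5000) ≈ 0.6429
After 'background': P(ore) = 0.1·0.6429 / (0.1·0.6429 + 0.5·0.3571) ≈ 0.2647

0.2647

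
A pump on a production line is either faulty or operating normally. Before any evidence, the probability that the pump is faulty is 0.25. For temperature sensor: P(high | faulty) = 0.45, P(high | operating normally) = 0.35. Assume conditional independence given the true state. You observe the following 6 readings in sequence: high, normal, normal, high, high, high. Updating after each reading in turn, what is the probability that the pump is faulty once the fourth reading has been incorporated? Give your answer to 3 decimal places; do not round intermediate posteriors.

0.283

After 'high': P(faulty) = 0.45·0.2500 / (0.45·0.2500 + 0.35·0.7500) ≈ 0.3000
After 'normal': P(faulty) = 0.55·0.3000 / (0.55·0.3000 + 0.65·0.7000) ≈ 0.2661
After 'normal': P(faulty) = 0.55·0.2661 / (0.55·0.2661 + 0.65·0.7339) ≈ 0.2348
After 'high': P(faulty) = 0.45·0.2348 / (0.45·0.2348 + 0.35·0.7652) ≈ 0.2829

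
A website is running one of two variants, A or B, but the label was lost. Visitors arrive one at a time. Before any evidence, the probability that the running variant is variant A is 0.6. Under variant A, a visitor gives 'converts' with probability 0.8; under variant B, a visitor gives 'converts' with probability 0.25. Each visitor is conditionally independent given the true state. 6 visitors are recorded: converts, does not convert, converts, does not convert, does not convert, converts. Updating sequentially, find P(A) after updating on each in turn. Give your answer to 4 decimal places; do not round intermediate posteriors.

0.4824

After 'converts': P(A) = 0.8·0.6000 / (0.8·0.6000 + 0.25·0.4000) ≈ 0.8276
After 'does not convert': P(A) = 0.2·0.8276 / (0.2·0.8276 + 0.75·0.1724) ≈ 0.5614
After 'converts': P(A) = 0.8·0.5614 / (0.8·0.5614 + 0.25·0.4386) ≈ 0.8038
After 'does not convert': P(A) = 0.2·0.8038 / (0.2·0.8038 + 0.75·0.1962) ≈ 0.5220
After 'does not convert': P(A) = 0.2·0.5220 / (0.2·0.5220 + 0.75·0.4780) ≈ 0.2256
After 'converts': P(A) = 0.8·0.2256 / (0.8·0.2256 + 0.25·0.7744) ≈ 0.4824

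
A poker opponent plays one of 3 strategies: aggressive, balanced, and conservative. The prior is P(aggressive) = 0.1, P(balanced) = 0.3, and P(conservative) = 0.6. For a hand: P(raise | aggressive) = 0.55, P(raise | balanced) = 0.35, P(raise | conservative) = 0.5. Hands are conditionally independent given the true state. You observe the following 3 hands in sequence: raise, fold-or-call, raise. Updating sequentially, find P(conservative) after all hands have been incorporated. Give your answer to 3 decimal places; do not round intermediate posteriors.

0.667

Each posterior becomes the prior for the next update.
After 'raise': normaliser = 0.55·0.1000 + 0.35·0.3000 + 0.5·0.6000; P(aggressive) ≈ 0.1196, P(balanced) ≈ 0.2283, P(conservative) ≈ 0.6522
After 'fold-or-call': normaliser = 0.45·0.1196 + 0.65·0.2283 + 0.5·0.6522; P(aggressive) ≈ 0.1019, P(balanced) ≈ 0.2809, P(conservative) ≈ 0.6173
After 'raise': normaliser = 0.55·0.1019 + 0.35·0.2809 + 0.5·0.6173; P(aggressive) ≈ 0.1210, P(balanced) ≈ 0.2123, P(conservative) ≈ 0.6667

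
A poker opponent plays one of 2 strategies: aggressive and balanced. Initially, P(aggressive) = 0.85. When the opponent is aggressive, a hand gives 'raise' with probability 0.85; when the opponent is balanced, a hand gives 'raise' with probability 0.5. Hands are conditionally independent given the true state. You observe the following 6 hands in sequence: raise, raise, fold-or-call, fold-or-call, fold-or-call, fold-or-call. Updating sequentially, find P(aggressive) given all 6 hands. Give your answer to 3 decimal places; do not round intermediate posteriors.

0.117

After 'raise': P(aggressive) = 0.85·0.8500 / (0.85·0.8500 + 0.5·0.1500) ≈ 0.9060
After 'raise': P(aggressive) = 0.85·0.9060 / (0.85·0.9060 + 0.5·0.0940) ≈ 0.9425
After 'fold-or-call': P(aggressive) = 0.15·0.9425 / (0.15·0.9425 + 0.5·0.0575) ≈ 0.8309
After 'fold-or-call': P(aggressive) = 0.15·0.8309 / (0.15·0.8309 + 0.5·0.1691) ≈ 0.5958
After 'fold-or-call': P(aggressive) = 0.15·0.5958 / (0.15·0.5958 + 0.5·0.4042) ≈ 0.3066
After 'fold-or-call': P(aggressive) = 0.15·0.3066 / (0.15·0.3066 + 0.5·0.6934) ≈ 0.1171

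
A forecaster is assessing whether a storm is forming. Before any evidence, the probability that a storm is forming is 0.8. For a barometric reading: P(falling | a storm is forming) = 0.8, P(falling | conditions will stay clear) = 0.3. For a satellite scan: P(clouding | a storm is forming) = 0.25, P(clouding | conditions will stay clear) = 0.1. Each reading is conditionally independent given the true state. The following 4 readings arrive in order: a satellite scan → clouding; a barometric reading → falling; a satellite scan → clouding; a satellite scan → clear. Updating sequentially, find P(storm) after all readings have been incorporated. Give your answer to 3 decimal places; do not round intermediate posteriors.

0.982

After a satellite scan='clouding': P(storm) = 0.25·0.8000 / (0.25·0.8000 + 0.1·0.2000) ≈ 0.9091
After a barometric reading='falling': P(storm) = 0.8·0.9091 / (0.8·0.9091 + 0.3·0.0909) ≈ 0.9639
After a satellite scan='clouding': P(storm) = 0.25·0.9639 / (0.25·0.9639 + 0.1·0.0361) ≈ 0.9852
After a satellite scan='clear': P(storm) = 0.75·0.9852 / (0.75·0.9852 + 0.9·0.0148) ≈ 0.9823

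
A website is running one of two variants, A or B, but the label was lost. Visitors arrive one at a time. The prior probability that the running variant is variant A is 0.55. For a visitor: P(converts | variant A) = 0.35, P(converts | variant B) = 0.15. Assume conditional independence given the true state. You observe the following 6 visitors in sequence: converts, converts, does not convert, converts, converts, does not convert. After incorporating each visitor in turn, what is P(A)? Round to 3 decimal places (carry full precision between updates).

0.955

After 'converts': P(A) = 0.35·0.5500 / (0.35·0.5500 + 0.15·0.4500) ≈ 0.7404
After 'converts': P(A) = 0.35·0.7404 / (0.35·0.7404 + 0.15·0.2596) ≈ 0.8694
After 'does not convert': P(A) = 0.65·0.8694 / (0.65·0.8694 + 0.85·0.1306) ≈ 0.8358
After 'converts': P(A) = 0.35·0.8358 / (0.35·0.8358 + 0.15·0.1642) ≈ 0.9223
After 'converts': P(A) = 0.35·0.9223 / (0.35·0.9223 + 0.15·0.0777) ≈ 0.9652
After 'does not convert': P(A) = 0.65·0.9652 / (0.65·0.9652 + 0.85·0.0348) ≈ 0.9549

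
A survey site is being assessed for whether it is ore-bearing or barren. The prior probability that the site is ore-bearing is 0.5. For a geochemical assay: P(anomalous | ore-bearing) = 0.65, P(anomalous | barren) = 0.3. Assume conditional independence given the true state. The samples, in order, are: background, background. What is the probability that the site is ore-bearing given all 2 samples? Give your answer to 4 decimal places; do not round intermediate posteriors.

0.2000

Each posterior becomes the prior for the next update.
After 'background': P(ore) = 0.35·0.5000 / (0.35·0.5000 + 0.7·0.5000) ≈ 0.3333
After 'background': P(ore) = 0.35·0.3333 / (0.35·0.3333 + 0.7·0.6667) ≈ 0.2000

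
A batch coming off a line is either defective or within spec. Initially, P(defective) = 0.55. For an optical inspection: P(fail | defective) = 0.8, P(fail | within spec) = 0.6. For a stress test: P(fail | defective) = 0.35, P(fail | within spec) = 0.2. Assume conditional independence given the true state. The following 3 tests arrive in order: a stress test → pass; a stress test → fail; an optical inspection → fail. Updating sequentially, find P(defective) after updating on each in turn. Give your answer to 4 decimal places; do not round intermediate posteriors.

0.6985

After a stress test='pass': P(defective) = 0.65·0.5500 / (0.65·0.5500 + 0.8·0.4500) ≈ 0.4983
After a stress test='fail': P(defective) = 0.35·0.4983 / (0.35·0.4983 + 0.2·0.5017) ≈ 0.6347
After an optical inspection='fail': P(defective) = 0.8·0.6347 / (0.8·0.6347 + 0.6·0.3653) ≈ 0.6985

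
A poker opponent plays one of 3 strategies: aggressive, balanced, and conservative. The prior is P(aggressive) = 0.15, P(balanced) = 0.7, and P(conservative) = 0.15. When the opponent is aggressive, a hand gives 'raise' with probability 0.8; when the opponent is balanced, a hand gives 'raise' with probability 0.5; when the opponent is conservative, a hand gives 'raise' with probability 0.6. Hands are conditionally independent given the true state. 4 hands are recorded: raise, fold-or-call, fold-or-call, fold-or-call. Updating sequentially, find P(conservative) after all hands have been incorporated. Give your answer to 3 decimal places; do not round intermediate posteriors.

After 'raise': normaliser = 0.8·0.1500 + 0.5·0.7000 + 0.6·0.1500; P(aggressive) ≈ 0.2143, P(balanced) ≈ 0.6250, P(conservative) ≈ 0.1607
After 'fold-or-call': normaliser = 0.2·0.2143 + 0.5·0.6250 + 0.4·0.1607; P(aggressive) ≈ 0.1021, P(balanced) ≈ 0.7447, P(conservative) ≈ 0.1532
After 'fold-or-call': normaliser = 0.2·0.1021 + 0.5·0.7447 + 0.4·0.1532; P(aggressive) ≈ 0.0450, P(balanced) ≈ 0.8201, P(conservative) ≈ 0.1350
After 'fold-or-call': normaliser = 0.2·0.0450 + 0.5·0.8201 + 0.4·0.1350; P(aggressive) ≈ 0.0190, P(balanced) ≈ 0.8669, P(conservative) ≈ 0.1141

0.114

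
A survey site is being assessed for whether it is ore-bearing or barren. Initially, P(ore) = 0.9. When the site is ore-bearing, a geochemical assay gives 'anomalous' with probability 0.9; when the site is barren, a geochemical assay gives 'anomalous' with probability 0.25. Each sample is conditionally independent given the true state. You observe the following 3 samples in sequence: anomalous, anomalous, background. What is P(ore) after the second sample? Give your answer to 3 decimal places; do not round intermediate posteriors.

0.991

Apply Bayes' rule sequentially, carrying P(ore) forward.
After 'anomalous': P(ore) = 0.9·0.9000 / (0.9·0.9000 + 0.25·0.1000) ≈ 0.9701
After 'anomalous': P(ore) = 0.9·0.9701 / (0.9·0.9701 + 0.25·0.0299) ≈ 0.9915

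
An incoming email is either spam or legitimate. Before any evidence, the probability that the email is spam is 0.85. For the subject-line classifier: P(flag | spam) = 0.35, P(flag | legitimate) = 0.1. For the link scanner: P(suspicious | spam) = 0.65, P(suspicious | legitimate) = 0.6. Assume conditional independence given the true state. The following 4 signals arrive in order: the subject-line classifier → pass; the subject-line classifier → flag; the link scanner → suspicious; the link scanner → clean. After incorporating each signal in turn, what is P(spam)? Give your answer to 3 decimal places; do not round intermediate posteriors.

0.931

After the subject-line classifier='pass': P(spam) = 0.65·0.8500 / (0.65·0.8500 + 0.9·0.1500) ≈ 0.8036
After the subject-line classifier='flag': P(spam) = 0.35·0.8036 / (0.35·0.8036 + 0.1·0.1964) ≈ 0.9347
After the link scanner='suspicious': P(spam) = 0.65·0.9347 / (0.65·0.9347 + 0.6·0.0653) ≈ 0.9395
After the link scanner='clean': P(spam) = 0.35·0.9395 / (0.35·0.9395 + 0.4·0.0605) ≈ 0.9314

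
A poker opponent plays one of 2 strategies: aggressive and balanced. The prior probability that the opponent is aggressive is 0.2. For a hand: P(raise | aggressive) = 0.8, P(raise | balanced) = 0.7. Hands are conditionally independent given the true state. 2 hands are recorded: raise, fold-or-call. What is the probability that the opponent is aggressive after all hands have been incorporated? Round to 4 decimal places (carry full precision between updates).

0.1600

After 'raise': P(aggressive) = 0.8·0.2000 / (0.8·0.2000 + 0.7·0.8000) ≈ 0.2222
After 'fold-or-call': P(aggressive) = 0.2·0.2222 / (0.2·0.2222 + 0.3·0.7778) ≈ 0.1600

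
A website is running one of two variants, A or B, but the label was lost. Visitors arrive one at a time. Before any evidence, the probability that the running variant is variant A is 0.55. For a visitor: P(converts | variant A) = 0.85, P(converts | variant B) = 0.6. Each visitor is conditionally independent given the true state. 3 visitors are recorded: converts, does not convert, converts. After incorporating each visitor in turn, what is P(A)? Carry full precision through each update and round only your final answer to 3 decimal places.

0.479

After 'converts': P(A) = 0.85·0.5500 / (0.85·0.5500 + 0.6·0.4500) ≈ 0.6339
After 'does not convert': P(A) = 0.15·0.6339 / (0.15·0.6339 + 0.4·0.3661) ≈ 0.3937
After 'converts': P(A) = 0.85·0.3937 / (0.85·0.3937 + 0.6·0.6063) ≈ 0.4791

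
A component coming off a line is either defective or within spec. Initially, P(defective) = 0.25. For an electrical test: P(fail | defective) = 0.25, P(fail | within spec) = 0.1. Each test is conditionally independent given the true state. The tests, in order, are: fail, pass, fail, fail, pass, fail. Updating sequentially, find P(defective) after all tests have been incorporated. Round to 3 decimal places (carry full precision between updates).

After 'fail': P(defective) = 0.25·0.2500 / (0.25·0.2500 + 0.1·0.7500) ≈ 0.4545
After 'pass': P(defective) = 0.75·0.4545 / (0.75·0.4545 + 0.9·0.5455) ≈ 0.4098
After 'fail': P(defective) = 0.25·0.4098 / (0.25·0.4098 + 0.1·0.5902) ≈ 0.6345
After 'fail': P(defective) = 0.25·0.6345 / (0.25·0.6345 + 0.1·0.3655) ≈ 0.8127
After 'pass': P(defective) = 0.75·0.8127 / (0.75·0.8127 + 0.9·0.1873) ≈ 0.7834
After 'fail': P(defective) = 0.25·0.7834 / (0.25·0.7834 + 0.1·0.2166) ≈ 0.9004

0.900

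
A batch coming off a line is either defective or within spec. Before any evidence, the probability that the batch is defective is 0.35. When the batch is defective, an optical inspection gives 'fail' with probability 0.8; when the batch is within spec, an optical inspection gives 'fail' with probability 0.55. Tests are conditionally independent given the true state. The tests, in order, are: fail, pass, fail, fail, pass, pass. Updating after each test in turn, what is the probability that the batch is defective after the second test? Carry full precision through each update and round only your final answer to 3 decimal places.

0.258

After 'fail': P(defective) = 0.8·0.3500 / (0.8·0.3500 + 0.55·0.6500) ≈ 0.4392
After 'pass': P(defective) = 0.2·0.4392 / (0.2·0.4392 + 0.45·0.5608) ≈ 0.2582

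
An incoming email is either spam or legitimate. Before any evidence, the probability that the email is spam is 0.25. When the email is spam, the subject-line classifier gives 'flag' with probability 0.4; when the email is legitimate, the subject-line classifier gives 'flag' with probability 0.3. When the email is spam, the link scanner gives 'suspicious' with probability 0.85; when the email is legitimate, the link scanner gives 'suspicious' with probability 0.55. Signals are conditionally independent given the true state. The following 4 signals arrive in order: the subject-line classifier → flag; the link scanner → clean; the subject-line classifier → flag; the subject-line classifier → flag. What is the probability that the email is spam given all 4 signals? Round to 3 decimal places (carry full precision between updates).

0.208

After the subject-line classifier='flag': P(spam) = 0.4·0.2500 / (0.4·0.2500 + 0.3·0.7500) ≈ 0.3077
After the link scanner='clean': P(spam) = 0.15·0.3077 / (0.15·0.3077 + 0.45·0.6923) ≈ 0.1290
After the subject-line classifier='flag': P(spam) = 0.4·0.1290 / (0.4·0.1290 + 0.3·0.8710) ≈ 0.1649
After the subject-line classifier='flag': P(spam) = 0.4·0.1649 / (0.4·0.1649 + 0.3·0.8351) ≈ 0.2085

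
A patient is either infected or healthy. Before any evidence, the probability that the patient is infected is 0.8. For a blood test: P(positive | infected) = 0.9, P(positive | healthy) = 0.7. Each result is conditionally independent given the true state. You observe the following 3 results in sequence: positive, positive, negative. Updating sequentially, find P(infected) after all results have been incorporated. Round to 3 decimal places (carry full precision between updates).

0.688

After 'positive': P(infected) = 0.9·0.8000 / (0.9·0.8000 + 0.7·0.2000) ≈ 0.8372
After 'positive': P(infected) = 0.9·0.8372 / (0.9·0.8372 + 0.7·0.1628) ≈ 0.8686
After 'negative': P(infected) = 0.1·0.8686 / (0.1·0.8686 + 0.3·0.1314) ≈ 0.6879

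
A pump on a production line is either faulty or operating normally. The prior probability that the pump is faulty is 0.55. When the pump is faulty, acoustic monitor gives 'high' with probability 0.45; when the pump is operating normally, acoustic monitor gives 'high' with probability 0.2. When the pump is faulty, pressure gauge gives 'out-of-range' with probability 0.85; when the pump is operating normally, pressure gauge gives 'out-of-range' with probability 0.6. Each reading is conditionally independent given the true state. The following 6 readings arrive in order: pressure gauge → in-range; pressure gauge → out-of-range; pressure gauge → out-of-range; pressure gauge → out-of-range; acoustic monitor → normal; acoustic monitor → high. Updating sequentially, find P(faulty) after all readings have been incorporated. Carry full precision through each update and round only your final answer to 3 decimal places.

Apply Bayes' rule sequentially, carrying P(faulty) forward.
After pressure gauge='in-range': P(faulty) = 0.15·0.5500 / (0.15·0.5500 + 0.4·0.4500) ≈ 0.3143
After pressure gauge='out-of-range': P(faulty) = 0.85·0.3143 / (0.85·0.3143 + 0.6·0.6857) ≈ 0.3937
After pressure gauge='out-of-range': P(faulty) = 0.85·0.3937 / (0.85·0.3937 + 0.6·0.6063) ≈ 0.4791
After pressure gauge='out-of-range': P(faulty) = 0.85·0.4791 / (0.85·0.4791 + 0.6·0.5209) ≈ 0.5658
After acoustic monitor='normal': P(faulty) = 0.55·0.5658 / (0.55·0.5658 + 0.8·0.4342) ≈ 0.4725
After acoustic monitor='high': P(faulty) = 0.45·0.4725 / (0.45·0.4725 + 0.2·0.5275) ≈ 0.6684

0.668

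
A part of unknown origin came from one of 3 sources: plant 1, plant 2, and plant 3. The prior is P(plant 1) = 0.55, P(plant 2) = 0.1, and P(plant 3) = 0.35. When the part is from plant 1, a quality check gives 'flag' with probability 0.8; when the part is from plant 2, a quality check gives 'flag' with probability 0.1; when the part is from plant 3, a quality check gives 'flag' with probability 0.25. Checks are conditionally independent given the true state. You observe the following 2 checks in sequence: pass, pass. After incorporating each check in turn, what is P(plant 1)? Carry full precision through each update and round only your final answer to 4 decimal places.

After 'pass': normaliser = 0.2·0.5500 + 0.9·0.1000 + 0.75·0.3500; P(plant 1) ≈ 0.2378, P(plant 2) ≈ 0.1946, P(plant 3) ≈ 0.5676
After 'pass': normaliser = 0.2·0.2378 + 0.9·0.1946 + 0.75·0.5676; P(plant 1) ≈ 0.0734, P(plant 2) ≈ 0.2701, P(plant 3) ≈ 0.6565

0.0734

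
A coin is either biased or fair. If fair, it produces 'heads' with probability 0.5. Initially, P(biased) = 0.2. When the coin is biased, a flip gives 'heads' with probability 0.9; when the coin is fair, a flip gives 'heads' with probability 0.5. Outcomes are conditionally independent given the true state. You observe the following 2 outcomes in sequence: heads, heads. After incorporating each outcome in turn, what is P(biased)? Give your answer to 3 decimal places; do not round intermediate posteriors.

0.448

After 'heads': P(biased) = 0.9·0.2000 / (0.9·0.2000 + 0.5·0.8000) ≈ 0.3103
After 'heads': P(biased) = 0.9·0.3103 / (0.9·0.3103 + 0.5·0.6897) ≈ 0.4475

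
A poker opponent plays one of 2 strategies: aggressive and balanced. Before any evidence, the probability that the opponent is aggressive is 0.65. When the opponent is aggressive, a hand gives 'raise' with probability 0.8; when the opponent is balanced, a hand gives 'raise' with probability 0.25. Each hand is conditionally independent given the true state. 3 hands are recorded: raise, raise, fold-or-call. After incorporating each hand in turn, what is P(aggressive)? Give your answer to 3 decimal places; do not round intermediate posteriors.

0.835

After 'raise': P(aggressive) = 0.8·0.6500 / (0.8·0.6500 + 0.25·0.3500) ≈ 0.8560
After 'raise': P(aggressive) = 0.8·0.8560 / (0.8·0.8560 + 0.25·0.1440) ≈ 0.9500
After 'fold-or-call': P(aggressive) = 0.2·0.9500 / (0.2·0.9500 + 0.75·0.0500) ≈ 0.8353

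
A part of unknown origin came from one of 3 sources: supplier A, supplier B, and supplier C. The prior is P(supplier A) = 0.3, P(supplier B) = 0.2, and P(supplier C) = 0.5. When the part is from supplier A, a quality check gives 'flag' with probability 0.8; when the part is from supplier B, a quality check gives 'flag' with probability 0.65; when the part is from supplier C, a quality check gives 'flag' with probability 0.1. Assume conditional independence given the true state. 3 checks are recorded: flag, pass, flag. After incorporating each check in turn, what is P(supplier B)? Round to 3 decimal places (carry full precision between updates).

After 'flag': normaliser = 0.8·0.3000 + 0.65·0.2000 + 0.1·0.5000; P(supplier A) ≈ 0.5714, P(supplier B) ≈ 0.3095, P(supplier C) ≈ 0.1190
After 'pass': normaliser = 0.2·0.5714 + 0.35·0.3095 + 0.9·0.1190; P(supplier A) ≈ 0.3466, P(supplier B) ≈ 0.3285, P(supplier C) ≈ 0.3249
After 'flag': normaliser = 0.8·0.3466 + 0.65·0.3285 + 0.1·0.3249; P(supplier A) ≈ 0.5298, P(supplier B) ≈ 0.4081, P(supplier C) ≈ 0.0621

0.408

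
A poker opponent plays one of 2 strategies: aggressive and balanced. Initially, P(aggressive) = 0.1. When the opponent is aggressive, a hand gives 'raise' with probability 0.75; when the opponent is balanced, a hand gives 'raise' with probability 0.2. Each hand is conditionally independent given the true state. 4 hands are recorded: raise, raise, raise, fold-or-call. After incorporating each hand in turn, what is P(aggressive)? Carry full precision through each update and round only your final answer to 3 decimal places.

0.647

Apply Bayes' rule sequentially, carrying P(aggressive) forward.
After 'raise': P(aggressive) = 0.75·0.1000 / (0.75·0.1000 + 0.2·0.9000) ≈ 0.2941
After 'raise': P(aggressive) = 0.75·0.2941 / (0.75·0.2941 + 0.2·0.7059) ≈ 0.6098
After 'raise': P(aggressive) = 0.75·0.6098 / (0.75·0.6098 + 0.2·0.3902) ≈ 0.8542
After 'fold-or-call': P(aggressive) = 0.25·0.8542 / (0.25·0.8542 + 0.8·0.1458) ≈ 0.6468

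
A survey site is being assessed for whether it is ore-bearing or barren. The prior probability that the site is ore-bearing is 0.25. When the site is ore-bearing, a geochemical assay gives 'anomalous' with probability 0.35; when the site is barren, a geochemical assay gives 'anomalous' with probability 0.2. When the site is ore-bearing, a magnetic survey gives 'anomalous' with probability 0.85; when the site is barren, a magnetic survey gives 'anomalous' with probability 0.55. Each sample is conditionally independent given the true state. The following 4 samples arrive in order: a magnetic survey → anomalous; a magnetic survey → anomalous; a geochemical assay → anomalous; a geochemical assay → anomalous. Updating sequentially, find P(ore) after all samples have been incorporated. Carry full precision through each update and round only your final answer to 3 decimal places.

0.709

After a magnetic survey='anomalous': P(ore) = 0.85·0.2500 / (0.85·0.2500 + 0.55·0.7500) ≈ 0.3400
After a magnetic survey='anomalous': P(ore) = 0.85·0.3400 / (0.85·0.3400 + 0.55·0.6600) ≈ 0.4433
After a geochemical assay='anomalous': P(ore) = 0.35·0.4433 / (0.35·0.4433 + 0.2·0.5567) ≈ 0.5822
After a geochemical assay='anomalous': P(ore) = 0.35·0.5822 / (0.35·0.5822 + 0.2·0.4178) ≈ 0.7091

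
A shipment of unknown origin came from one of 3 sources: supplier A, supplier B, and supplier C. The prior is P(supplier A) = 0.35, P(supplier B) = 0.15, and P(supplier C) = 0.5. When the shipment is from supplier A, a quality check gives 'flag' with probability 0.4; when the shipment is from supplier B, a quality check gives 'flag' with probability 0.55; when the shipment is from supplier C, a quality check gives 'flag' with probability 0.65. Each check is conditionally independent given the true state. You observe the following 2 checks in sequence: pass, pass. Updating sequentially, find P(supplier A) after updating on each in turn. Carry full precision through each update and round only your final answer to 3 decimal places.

After 'pass': normaliser = 0.6·0.3500 + 0.45·0.1500 + 0.35·0.5000; P(supplier A) ≈ 0.4641, P(supplier B) ≈ 0.1492, P(supplier C) ≈ 0.3867
After 'pass': normaliser = 0.6·0.4641 + 0.45·0.1492 + 0.35·0.3867; P(supplier A) ≈ 0.5790, P(supplier B) ≈ 0.1396, P(supplier C) ≈ 0.2814

0.579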